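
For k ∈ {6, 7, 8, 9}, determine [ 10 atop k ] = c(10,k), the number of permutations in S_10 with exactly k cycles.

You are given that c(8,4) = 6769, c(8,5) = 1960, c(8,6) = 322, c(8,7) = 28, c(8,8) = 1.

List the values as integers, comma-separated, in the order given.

63273, 9450, 870, 45

@9  (9,5):1960·8+6769→22449, (9,6):322·8+1960→4536, (9,7):28·8+322→546, (9,8):1·8+28→36, (9,9):0·8+1→1
@10  (10,6):4536·9+22449→63273, (10,7):546·9+4536→9450, (10,8):36·9+546→870, (10,9):1·9+36→45
Read c(10,6) = 63273, c(10,7) = 9450, c(10,8) = 870, c(10,9) = 45.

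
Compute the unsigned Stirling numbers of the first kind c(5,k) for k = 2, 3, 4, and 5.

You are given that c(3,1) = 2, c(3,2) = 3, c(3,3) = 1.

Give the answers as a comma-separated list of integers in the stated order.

50, 35, 10, 1

i=4: T(4,1)=0+3·2=6 | T(4,2)=2+3·3=11 | T(4,3)=3+3·1=6 | T(4,4)=1+3·0=1
i=5: T(5,2)=6+4·11=50 | T(5,3)=11+4·6=35 | T(5,4)=6+4·1=10 | T(5,5)=1+4·0=1
Read c(5,2) = 50, c(5,3) = 35, c(5,4) = 10, c(5,5) = 1.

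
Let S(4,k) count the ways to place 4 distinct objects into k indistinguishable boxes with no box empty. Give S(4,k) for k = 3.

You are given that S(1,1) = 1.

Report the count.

@2  (2,1):1·1+0→1, (2,2):0·2+1→1
@3  (3,2):1·2+1→3, (3,3):0·3+1→1
@4  (4,3):1·3+3→6
Read S(4,3) = 6.

6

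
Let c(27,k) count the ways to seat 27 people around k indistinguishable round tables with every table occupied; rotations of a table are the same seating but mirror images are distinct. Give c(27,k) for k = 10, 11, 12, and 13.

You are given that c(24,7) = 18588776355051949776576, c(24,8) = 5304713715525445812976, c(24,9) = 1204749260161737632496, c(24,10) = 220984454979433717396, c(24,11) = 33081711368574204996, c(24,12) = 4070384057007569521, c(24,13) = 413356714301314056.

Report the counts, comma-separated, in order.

6121499916241722700424880, 1025860474208872152587880, 143271701777645411127300, 16778377273555183648050

row 25: T[25][8]=24·5304713715525445812976+18588776355051949776576=145901905527662649288000  T[25][9]=24·1204749260161737632496+5304713715525445812976=34218695959407148992880  T[25][10]=24·220984454979433717396+1204749260161737632496=6508376179668146850000  T[25][11]=24·33081711368574204996+220984454979433717396=1014945527825214637300  T[25][12]=24·4070384057007569521+33081711368574204996=130770928736755873500  T[25][13]=24·413356714301314056+4070384057007569521=13990945200239106865
row 26: T[26][9]=25·34218695959407148992880+145901905527662649288000=1001369304512841374110000  T[26][10]=25·6508376179668146850000+34218695959407148992880=196928100451110820242880  T[26][11]=25·1014945527825214637300+6508376179668146850000=31882014375298512782500  T[26][12]=25·130770928736755873500+1014945527825214637300=4284218746244111474800  T[26][13]=25·13990945200239106865+130770928736755873500=480544558742733545125
row 27: T[27][10]=26·196928100451110820242880+1001369304512841374110000=6121499916241722700424880  T[27][11]=26·31882014375298512782500+196928100451110820242880=1025860474208872152587880  T[27][12]=26·4284218746244111474800+31882014375298512782500=143271701777645411127300  T[27][13]=26·480544558742733545125+4284218746244111474800=16778377273555183648050
Read c(27,10) = 6121499916241722700424880, c(27,11) = 1025860474208872152587880, c(27,12) = 143271701777645411127300, c(27,13) = 16778377273555183648050.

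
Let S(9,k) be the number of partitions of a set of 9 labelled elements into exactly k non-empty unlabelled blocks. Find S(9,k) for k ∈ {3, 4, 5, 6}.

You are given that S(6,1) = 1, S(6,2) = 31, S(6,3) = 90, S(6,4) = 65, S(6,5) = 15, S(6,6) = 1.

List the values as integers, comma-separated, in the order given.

3025, 7770, 6951, 2646

row 7: T[7][1]=1·1+0=1  T[7][2]=2·31+1=63  T[7][3]=3·90+31=301  T[7][4]=4·65+90=350  T[7][5]=5·15+65=140  T[7][6]=6·1+15=21
row 8: T[8][2]=2·63+1=127  T[8][3]=3·301+63=966  T[8][4]=4·350+301=1701  T[8][5]=5·140+350=1050  T[8][6]=6·21+140=266
row 9: T[9][3]=3·966+127=3025  T[9][4]=4·1701+966=7770  T[9][5]=5·1050+1701=6951  T[9][6]=6·266+1050=2646
Read S(9,3) = 3025, S(9,4) = 7770, S(9,5) = 6951, S(9,6) = 2646.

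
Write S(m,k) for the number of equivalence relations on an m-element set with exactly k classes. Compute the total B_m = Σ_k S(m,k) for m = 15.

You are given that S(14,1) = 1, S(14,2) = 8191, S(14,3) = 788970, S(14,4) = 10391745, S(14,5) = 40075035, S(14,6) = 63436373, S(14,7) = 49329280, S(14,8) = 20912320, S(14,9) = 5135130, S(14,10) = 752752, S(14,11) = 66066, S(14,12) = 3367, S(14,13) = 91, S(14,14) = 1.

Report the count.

1382958545

i=15: T(15,1)=0+1·1=1 | T(15,2)=1+2·8191=16383 | T(15,3)=8191+3·788970=2375101 | T(15,4)=788970+4·10391745=42355950 | T(15,5)=10391745+5·40075035=210766920 | T(15,6)=40075035+6·63436373=420693273 | T(15,7)=63436373+7·49329280=408741333 | T(15,8)=49329280+8·20912320=216627840 | T(15,9)=20912320+9·5135130=67128490 | T(15,10)=5135130+10·752752=12662650 | T(15,11)=752752+11·66066=1479478 | T(15,12)=66066+12·3367=106470 | T(15,13)=3367+13·91=4550 | T(15,14)=91+14·1=105 | T(15,15)=1+15·0=1
B_15 = ΣS(15,k) = 1+16383+2375101+42355950+210766920+420693273+408741333+216627840+67128490+12662650+1479478+106470+4550+105+1 = 1382958545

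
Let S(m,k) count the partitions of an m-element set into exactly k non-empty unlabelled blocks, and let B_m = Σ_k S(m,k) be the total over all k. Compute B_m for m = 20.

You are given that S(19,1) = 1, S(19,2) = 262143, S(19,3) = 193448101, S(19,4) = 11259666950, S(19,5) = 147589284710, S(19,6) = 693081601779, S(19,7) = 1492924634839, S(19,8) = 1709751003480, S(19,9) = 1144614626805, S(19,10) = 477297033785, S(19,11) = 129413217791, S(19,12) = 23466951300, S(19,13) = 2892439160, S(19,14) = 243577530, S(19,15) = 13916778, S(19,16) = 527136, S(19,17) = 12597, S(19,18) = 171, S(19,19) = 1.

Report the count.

51724158235372

[20] T[20,1]:1*1+0=1 · T[20,2]:2*262143+1=524287 · T[20,3]:3*193448101+262143=580606446 · T[20,4]:4*11259666950+193448101=45232115901 · T[20,5]:5*147589284710+11259666950=749206090500 · T[20,6]:6*693081601779+147589284710=4306078895384 · T[20,7]:7*1492924634839+693081601779=11143554045652 · T[20,8]:8*1709751003480+1492924634839=15170932662679 · T[20,9]:9*1144614626805+1709751003480=12011282644725 · T[20,10]:10*477297033785+1144614626805=5917584964655 · T[20,11]:11*129413217791+477297033785=1900842429486 · T[20,12]:12*23466951300+129413217791=411016633391 · T[20,13]:13*2892439160+23466951300=61068660380 · T[20,14]:14*243577530+2892439160=6302524580 · T[20,15]:15*13916778+243577530=452329200 · T[20,16]:16*527136+13916778=22350954 · T[20,17]:17*12597+527136=741285 · T[20,18]:18*171+12597=15675 · T[20,19]:19*1+171=190 · T[20,20]:20*0+1=1
B_20 = ΣS(20,k) = 1+524287+580606446+45232115901+749206090500+4306078895384+11143554045652+15170932662679+12011282644725+5917584964655+1900842429486+411016633391+61068660380+6302524580+452329200+22350954+741285+15675+190+1 = 51724158235372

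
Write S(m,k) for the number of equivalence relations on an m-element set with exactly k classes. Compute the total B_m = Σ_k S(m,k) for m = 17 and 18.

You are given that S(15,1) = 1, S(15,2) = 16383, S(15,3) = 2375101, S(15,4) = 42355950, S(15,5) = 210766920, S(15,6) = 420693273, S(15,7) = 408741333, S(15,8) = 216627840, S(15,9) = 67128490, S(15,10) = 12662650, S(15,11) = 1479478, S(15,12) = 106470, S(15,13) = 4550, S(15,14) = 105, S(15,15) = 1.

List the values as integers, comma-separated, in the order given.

82864869804, 682076806159

row 16: T[16][1]=1·1+0=1  T[16][2]=2·16383+1=32767  T[16][3]=3·2375101+16383=7141686  T[16][4]=4·42355950+2375101=171798901  T[16][5]=5·210766920+42355950=1096190550  T[16][6]=6·420693273+210766920=2734926558  T[16][7]=7·408741333+420693273=3281882604  T[16][8]=8·216627840+408741333=2141764053  T[16][9]=9·67128490+216627840=820784250  T[16][10]=10·12662650+67128490=193754990  T[16][11]=11·1479478+12662650=28936908  T[16][12]=12·106470+1479478=2757118  T[16][13]=13·4550+106470=165620  T[16][14]=14·105+4550=6020  T[16][15]=15·1+105=120  T[16][16]=16·0+1=1
row 17: T[17][1]=1·1+0=1  T[17][2]=2·32767+1=65535  T[17][3]=3·7141686+32767=21457825  T[17][4]=4·171798901+7141686=694337290  T[17][5]=5·1096190550+171798901=5652751651  T[17][6]=6·2734926558+1096190550=17505749898  T[17][7]=7·3281882604+2734926558=25708104786  T[17][8]=8·2141764053+3281882604=20415995028  T[17][9]=9·820784250+2141764053=9528822303  T[17][10]=10·193754990+820784250=2758334150  T[17][11]=11·28936908+193754990=512060978  T[17][12]=12·2757118+28936908=62022324  T[17][13]=13·165620+2757118=4910178  T[17][14]=14·6020+165620=249900  T[17][15]=15·120+6020=7820  T[17][16]=16·1+120=136  T[17][17]=17·0+1=1
row 18: T[18][1]=1·1+0=1  T[18][2]=2·65535+1=131071  T[18][3]=3·21457825+65535=64439010  T[18][4]=4·694337290+21457825=2798806985  T[18][5]=5·5652751651+694337290=28958095545  T[18][6]=6·17505749898+5652751651=110687251039  T[18][7]=7·25708104786+17505749898=197462483400  T[18][8]=8·20415995028+25708104786=189036065010  T[18][9]=9·9528822303+20415995028=106175395755  T[18][10]=10·2758334150+9528822303=37112163803  T[18][11]=11·512060978+2758334150=8391004908  T[18][12]=12·62022324+512060978=1256328866  T[18][13]=13·4910178+62022324=125854638  T[18][14]=14·249900+4910178=8408778  T[18][15]=15·7820+249900=367200  T[18][16]=16·136+7820=9996  T[18][17]=17·1+136=153  T[18][18]=18·0+1=1
B_17 = ΣS(17,k) = 1+65535+21457825+694337290+5652751651+17505749898+25708104786+20415995028+9528822303+2758334150+512060978+62022324+4910178+249900+7820+136+1 = 82864869804
B_18 = ΣS(18,k) = 1+131071+64439010+2798806985+28958095545+110687251039+197462483400+189036065010+106175395755+37112163803+8391004908+1256328866+125854638+8408778+367200+9996+153+1 = 682076806159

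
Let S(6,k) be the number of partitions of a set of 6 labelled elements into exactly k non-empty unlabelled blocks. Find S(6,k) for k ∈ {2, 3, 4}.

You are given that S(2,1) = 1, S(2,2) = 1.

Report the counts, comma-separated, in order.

31, 90, 65

r3: T_3,1=1×1+0=1; T_3,2=2×1+1=3; T_3,3=3×0+1=1
r4: T_4,1=1×1+0=1; T_4,2=2×3+1=7; T_4,3=3×1+3=6; T_4,4=4×0+1=1
r5: T_5,1=1×1+0=1; T_5,2=2×7+1=15; T_5,3=3×6+7=25; T_5,4=4×1+6=10
r6: T_6,2=2×15+1=31; T_6,3=3×25+15=90; T_6,4=4×10+25=65
Read S(6,2) = 31, S(6,3) = 90, S(6,4) = 65.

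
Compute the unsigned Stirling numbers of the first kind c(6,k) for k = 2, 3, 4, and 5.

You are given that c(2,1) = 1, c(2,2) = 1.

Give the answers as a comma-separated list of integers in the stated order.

[3] T[3,1]:2*1+0=2 · T[3,2]:2*1+1=3 · T[3,3]:2*0+1=1
[4] T[4,1]:3*2+0=6 · T[4,2]:3*3+2=11 · T[4,3]:3*1+3=6 · T[4,4]:3*0+1=1
[5] T[5,1]:4*6+0=24 · T[5,2]:4*11+6=50 · T[5,3]:4*6+11=35 · T[5,4]:4*1+6=10 · T[5,5]:4*0+1=1
[6] T[6,2]:5*50+24=274 · T[6,3]:5*35+50=225 · T[6,4]:5*10+35=85 · T[6,5]:5*1+10=15
Read c(6,2) = 274, c(6,3) = 225, c(6,4) = 85, c(6,5) = 15.

274, 225, 85, 15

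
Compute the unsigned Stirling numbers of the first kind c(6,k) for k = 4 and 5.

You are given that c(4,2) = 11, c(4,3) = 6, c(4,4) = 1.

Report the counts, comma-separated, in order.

85, 15

row 5: T[5][3]=4·6+11=35  T[5][4]=4·1+6=10  T[5][5]=4·0+1=1
row 6: T[6][4]=5·10+35=85  T[6][5]=5·1+10=15
Read c(6,4) = 85, c(6,5) = 15.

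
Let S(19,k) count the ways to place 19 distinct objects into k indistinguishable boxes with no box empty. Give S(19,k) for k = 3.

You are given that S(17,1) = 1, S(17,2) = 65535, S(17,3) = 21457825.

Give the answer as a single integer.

i=18: T(18,2)=1+2·65535=131071 | T(18,3)=65535+3·21457825=64439010
i=19: T(19,3)=131071+3·64439010=193448101
Read S(19,3) = 193448101.

193448101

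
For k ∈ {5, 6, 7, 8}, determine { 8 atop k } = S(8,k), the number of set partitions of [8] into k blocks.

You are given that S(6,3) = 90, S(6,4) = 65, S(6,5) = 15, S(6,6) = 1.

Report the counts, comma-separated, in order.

1050, 266, 28, 1

r7: T_7,4=4×65+90=350; T_7,5=5×15+65=140; T_7,6=6×1+15=21; T_7,7=7×0+1=1
r8: T_8,5=5×140+350=1050; T_8,6=6×21+140=266; T_8,7=7×1+21=28; T_8,8=8×0+1=1
Read S(8,5) = 1050, S(8,6) = 266, S(8,7) = 28, S(8,8) = 1.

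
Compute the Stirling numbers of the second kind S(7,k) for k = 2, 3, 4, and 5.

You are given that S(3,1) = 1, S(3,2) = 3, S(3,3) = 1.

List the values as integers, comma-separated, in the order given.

[4] T[4,1]:1*1+0=1 · T[4,2]:2*3+1=7 · T[4,3]:3*1+3=6 · T[4,4]:4*0+1=1
[5] T[5,1]:1*1+0=1 · T[5,2]:2*7+1=15 · T[5,3]:3*6+7=25 · T[5,4]:4*1+6=10 · T[5,5]:5*0+1=1
[6] T[6,1]:1*1+0=1 · T[6,2]:2*15+1=31 · T[6,3]:3*25+15=90 · T[6,4]:4*10+25=65 · T[6,5]:5*1+10=15
[7] T[7,2]:2*31+1=63 · T[7,3]:3*90+31=301 · T[7,4]:4*65+90=350 · T[7,5]:5*15+65=140
Read S(7,2) = 63, S(7,3) = 301, S(7,4) = 350, S(7,5) = 140.

63, 301, 350, 140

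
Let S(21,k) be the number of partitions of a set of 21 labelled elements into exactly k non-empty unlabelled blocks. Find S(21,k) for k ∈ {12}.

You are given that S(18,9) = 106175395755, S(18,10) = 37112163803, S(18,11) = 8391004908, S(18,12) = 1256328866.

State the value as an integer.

6833042030178

@19  (19,10):37112163803·10+106175395755→477297033785, (19,11):8391004908·11+37112163803→129413217791, (19,12):1256328866·12+8391004908→23466951300
@20  (20,11):129413217791·11+477297033785→1900842429486, (20,12):23466951300·12+129413217791→411016633391
@21  (21,12):411016633391·12+1900842429486→6833042030178
Read S(21,12) = 6833042030178.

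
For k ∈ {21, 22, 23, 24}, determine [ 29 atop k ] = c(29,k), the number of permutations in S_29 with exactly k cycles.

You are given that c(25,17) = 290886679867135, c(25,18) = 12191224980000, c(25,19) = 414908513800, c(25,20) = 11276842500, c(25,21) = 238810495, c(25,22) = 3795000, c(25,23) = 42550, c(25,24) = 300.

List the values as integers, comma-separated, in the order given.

@26  (26,18):12191224980000·25+290886679867135→595667304367135, (26,19):414908513800·25+12191224980000→22563937825000, (26,20):11276842500·25+414908513800→696829576300, (26,21):238810495·25+11276842500→17247104875, (26,22):3795000·25+238810495→333685495, (26,23):42550·25+3795000→4858750, (26,24):300·25+42550→50050
@27  (27,19):22563937825000·26+595667304367135→1182329687817135, (27,20):696829576300·26+22563937825000→40681506808800, (27,21):17247104875·26+696829576300→1145254303050, (27,22):333685495·26+17247104875→25922927745, (27,23):4858750·26+333685495→460012995, (27,24):50050·26+4858750→6160050
@28  (28,20):40681506808800·27+1182329687817135→2280730371654735, (28,21):1145254303050·27+40681506808800→71603372991150, (28,22):25922927745·27+1145254303050→1845173352165, (28,23):460012995·27+25922927745→38343278610, (28,24):6160050·27+460012995→626334345
@29  (29,21):71603372991150·28+2280730371654735→4285624815406935, (29,22):1845173352165·28+71603372991150→123268226851770, (29,23):38343278610·28+1845173352165→2918785153245, (29,24):626334345·28+38343278610→55880640270
Read c(29,21) = 4285624815406935, c(29,22) = 123268226851770, c(29,23) = 2918785153245, c(29,24) = 55880640270.

4285624815406935, 123268226851770, 2918785153245, 55880640270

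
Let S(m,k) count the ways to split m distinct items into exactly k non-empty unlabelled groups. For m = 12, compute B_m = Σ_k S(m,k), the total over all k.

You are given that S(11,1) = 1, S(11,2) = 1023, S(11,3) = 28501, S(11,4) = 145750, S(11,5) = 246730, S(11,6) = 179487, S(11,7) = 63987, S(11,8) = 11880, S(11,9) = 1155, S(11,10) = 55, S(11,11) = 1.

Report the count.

[12] T[12,1]:1*1+0=1 · T[12,2]:2*1023+1=2047 · T[12,3]:3*28501+1023=86526 · T[12,4]:4*145750+28501=611501 · T[12,5]:5*246730+145750=1379400 · T[12,6]:6*179487+246730=1323652 · T[12,7]:7*63987+179487=627396 · T[12,8]:8*11880+63987=159027 · T[12,9]:9*1155+11880=22275 · T[12,10]:10*55+1155=1705 · T[12,11]:11*1+55=66 · T[12,12]:12*0+1=1
B_12 = ΣS(12,k) = 1+2047+86526+611501+1379400+1323652+627396+159027+22275+1705+66+1 = 4213597

4213597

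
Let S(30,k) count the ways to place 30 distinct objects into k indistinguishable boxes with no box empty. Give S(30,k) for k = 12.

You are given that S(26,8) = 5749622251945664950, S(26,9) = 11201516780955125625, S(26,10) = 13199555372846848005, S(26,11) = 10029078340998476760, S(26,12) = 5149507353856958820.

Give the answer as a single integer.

177979707061075333384555

r27: T_27,9=9×11201516780955125625+5749622251945664950=106563273280541795575; T_27,10=10×13199555372846848005+11201516780955125625=143197070509423605675; T_27,11=11×10029078340998476760+13199555372846848005=123519417123830092365; T_27,12=12×5149507353856958820+10029078340998476760=71823166587281982600
r28: T_28,10=10×143197070509423605675+106563273280541795575=1538533978374777852325; T_28,11=11×123519417123830092365+143197070509423605675=1501910658871554621690; T_28,12=12×71823166587281982600+123519417123830092365=985397416171213883565
r29: T_29,11=11×1501910658871554621690+1538533978374777852325=18059551225961878690915; T_29,12=12×985397416171213883565+1501910658871554621690=13326679652926121224470
r30: T_30,12=12×13326679652926121224470+18059551225961878690915=177979707061075333384555
Read S(30,12) = 177979707061075333384555.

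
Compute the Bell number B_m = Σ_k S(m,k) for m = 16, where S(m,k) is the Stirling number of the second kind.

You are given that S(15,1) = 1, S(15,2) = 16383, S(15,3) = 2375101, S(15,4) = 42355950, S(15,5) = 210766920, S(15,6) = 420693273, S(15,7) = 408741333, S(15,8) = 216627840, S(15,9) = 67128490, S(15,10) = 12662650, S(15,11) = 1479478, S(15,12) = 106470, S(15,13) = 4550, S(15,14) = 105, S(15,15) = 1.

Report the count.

10480142147

row 16: T[16][1]=1·1+0=1  T[16][2]=2·16383+1=32767  T[16][3]=3·2375101+16383=7141686  T[16][4]=4·42355950+2375101=171798901  T[16][5]=5·210766920+42355950=1096190550  T[16][6]=6·420693273+210766920=2734926558  T[16][7]=7·408741333+420693273=3281882604  T[16][8]=8·216627840+408741333=2141764053  T[16][9]=9·67128490+216627840=820784250  T[16][10]=10·12662650+67128490=193754990  T[16][11]=11·1479478+12662650=28936908  T[16][12]=12·106470+1479478=2757118  T[16][13]=13·4550+106470=165620  T[16][14]=14·105+4550=6020  T[16][15]=15·1+105=120  T[16][16]=16·0+1=1
B_16 = ΣS(16,k) = 1+32767+7141686+171798901+1096190550+2734926558+3281882604+2141764053+820784250+193754990+28936908+2757118+165620+6020+120+1 = 10480142147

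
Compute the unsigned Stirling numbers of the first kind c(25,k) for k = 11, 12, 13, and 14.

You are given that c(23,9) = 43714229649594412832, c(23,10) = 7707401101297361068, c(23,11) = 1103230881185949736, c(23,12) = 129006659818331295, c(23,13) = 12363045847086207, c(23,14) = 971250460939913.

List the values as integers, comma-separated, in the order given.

1014945527825214637300, 130770928736755873500, 13990945200239106865, 1246200069070215000

row 24: T[24][10]=23·7707401101297361068+43714229649594412832=220984454979433717396  T[24][11]=23·1103230881185949736+7707401101297361068=33081711368574204996  T[24][12]=23·129006659818331295+1103230881185949736=4070384057007569521  T[24][13]=23·12363045847086207+129006659818331295=413356714301314056  T[24][14]=23·971250460939913+12363045847086207=34701806448704206
row 25: T[25][11]=24·33081711368574204996+220984454979433717396=1014945527825214637300  T[25][12]=24·4070384057007569521+33081711368574204996=130770928736755873500  T[25][13]=24·413356714301314056+4070384057007569521=13990945200239106865  T[25][14]=24·34701806448704206+413356714301314056=1246200069070215000
Read c(25,11) = 1014945527825214637300, c(25,12) = 130770928736755873500, c(25,13) = 13990945200239106865, c(25,14) = 1246200069070215000.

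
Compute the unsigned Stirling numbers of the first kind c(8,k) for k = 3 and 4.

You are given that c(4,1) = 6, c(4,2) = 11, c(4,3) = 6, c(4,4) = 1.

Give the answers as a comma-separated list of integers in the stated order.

[5] T[5,1]:4*6+0=24 · T[5,2]:4*11+6=50 · T[5,3]:4*6+11=35 · T[5,4]:4*1+6=10
[6] T[6,1]:5*24+0=120 · T[6,2]:5*50+24=274 · T[6,3]:5*35+50=225 · T[6,4]:5*10+35=85
[7] T[7,2]:6*274+120=1764 · T[7,3]:6*225+274=1624 · T[7,4]:6*85+225=735
[8] T[8,3]:7*1624+1764=13132 · T[8,4]:7*735+1624=6769
Read c(8,3) = 13132, c(8,4) = 6769.

13132, 6769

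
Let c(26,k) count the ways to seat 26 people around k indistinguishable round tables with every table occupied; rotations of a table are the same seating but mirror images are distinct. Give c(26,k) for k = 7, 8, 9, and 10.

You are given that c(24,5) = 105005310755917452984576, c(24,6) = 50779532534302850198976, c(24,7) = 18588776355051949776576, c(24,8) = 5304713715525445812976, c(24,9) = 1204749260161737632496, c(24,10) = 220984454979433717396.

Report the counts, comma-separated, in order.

13746468217967926978680000, 4144457803247115877036800, 1001369304512841374110000, 196928100451110820242880

[25] T[25,6]:24*50779532534302850198976+105005310755917452984576=1323714091579185857760000 · T[25,7]:24*18588776355051949776576+50779532534302850198976=496910165055549644836800 · T[25,8]:24*5304713715525445812976+18588776355051949776576=145901905527662649288000 · T[25,9]:24*1204749260161737632496+5304713715525445812976=34218695959407148992880 · T[25,10]:24*220984454979433717396+1204749260161737632496=6508376179668146850000
[26] T[26,7]:25*496910165055549644836800+1323714091579185857760000=13746468217967926978680000 · T[26,8]:25*145901905527662649288000+496910165055549644836800=4144457803247115877036800 · T[26,9]:25*34218695959407148992880+145901905527662649288000=1001369304512841374110000 · T[26,10]:25*6508376179668146850000+34218695959407148992880=196928100451110820242880
Read c(26,7) = 13746468217967926978680000, c(26,8) = 4144457803247115877036800, c(26,9) = 1001369304512841374110000, c(26,10) = 196928100451110820242880.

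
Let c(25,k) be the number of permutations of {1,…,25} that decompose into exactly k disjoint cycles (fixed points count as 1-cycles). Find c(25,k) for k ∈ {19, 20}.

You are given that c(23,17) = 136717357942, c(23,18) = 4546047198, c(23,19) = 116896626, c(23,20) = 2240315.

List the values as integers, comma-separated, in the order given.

r24: T_24,18=23×4546047198+136717357942=241276443496; T_24,19=23×116896626+4546047198=7234669596; T_24,20=23×2240315+116896626=168423871
r25: T_25,19=24×7234669596+241276443496=414908513800; T_25,20=24×168423871+7234669596=11276842500
Read c(25,19) = 414908513800, c(25,20) = 11276842500.

414908513800, 11276842500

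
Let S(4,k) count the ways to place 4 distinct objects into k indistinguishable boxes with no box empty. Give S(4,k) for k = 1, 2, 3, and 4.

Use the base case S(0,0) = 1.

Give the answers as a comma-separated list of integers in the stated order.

r1: T_1,1=1×0+1=1
r2: T_2,1=1×1+0=1; T_2,2=2×0+1=1
r3: T_3,1=1×1+0=1; T_3,2=2×1+1=3; T_3,3=3×0+1=1
r4: T_4,1=1×1+0=1; T_4,2=2×3+1=7; T_4,3=3×1+3=6; T_4,4=4×0+1=1
Read S(4,1) = 1, S(4,2) = 7, S(4,3) = 6, S(4,4) = 1.

1, 7, 6, 1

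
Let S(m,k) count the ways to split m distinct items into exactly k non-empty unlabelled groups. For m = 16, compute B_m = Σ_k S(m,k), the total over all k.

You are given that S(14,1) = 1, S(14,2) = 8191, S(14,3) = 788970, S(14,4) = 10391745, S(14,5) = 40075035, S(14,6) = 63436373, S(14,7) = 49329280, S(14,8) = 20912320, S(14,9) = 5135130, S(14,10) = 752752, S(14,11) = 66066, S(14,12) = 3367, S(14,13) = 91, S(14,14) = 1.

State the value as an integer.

10480142147

r15: T_15,1=1×1+0=1; T_15,2=2×8191+1=16383; T_15,3=3×788970+8191=2375101; T_15,4=4×10391745+788970=42355950; T_15,5=5×40075035+10391745=210766920; T_15,6=6×63436373+40075035=420693273; T_15,7=7×49329280+63436373=408741333; T_15,8=8×20912320+49329280=216627840; T_15,9=9×5135130+20912320=67128490; T_15,10=10×752752+5135130=12662650; T_15,11=11×66066+752752=1479478; T_15,12=12×3367+66066=106470; T_15,13=13×91+3367=4550; T_15,14=14×1+91=105; T_15,15=15×0+1=1
r16: T_16,1=1×1+0=1; T_16,2=2×16383+1=32767; T_16,3=3×2375101+16383=7141686; T_16,4=4×42355950+2375101=171798901; T_16,5=5×210766920+42355950=1096190550; T_16,6=6×420693273+210766920=2734926558; T_16,7=7×408741333+420693273=3281882604; T_16,8=8×216627840+408741333=2141764053; T_16,9=9×67128490+216627840=820784250; T_16,10=10×12662650+67128490=193754990; T_16,11=11×1479478+12662650=28936908; T_16,12=12×106470+1479478=2757118; T_16,13=13×4550+106470=165620; T_16,14=14×105+4550=6020; T_16,15=15×1+105=120; T_16,16=16×0+1=1
B_16 = ΣS(16,k) = 1+32767+7141686+171798901+1096190550+2734926558+3281882604+2141764053+820784250+193754990+28936908+2757118+165620+6020+120+1 = 10480142147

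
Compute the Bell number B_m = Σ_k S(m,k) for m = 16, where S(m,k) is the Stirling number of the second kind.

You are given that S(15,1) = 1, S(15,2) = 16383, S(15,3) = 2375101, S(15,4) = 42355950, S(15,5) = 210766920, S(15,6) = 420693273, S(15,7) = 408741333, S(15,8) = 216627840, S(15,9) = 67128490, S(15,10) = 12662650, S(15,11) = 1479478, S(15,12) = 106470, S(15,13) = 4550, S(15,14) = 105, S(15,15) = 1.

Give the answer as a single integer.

10480142147

@16  (16,1):1·1+0→1, (16,2):16383·2+1→32767, (16,3):2375101·3+16383→7141686, (16,4):42355950·4+2375101→171798901, (16,5):210766920·5+42355950→1096190550, (16,6):420693273·6+210766920→2734926558, (16,7):408741333·7+420693273→3281882604, (16,8):216627840·8+408741333→2141764053, (16,9):67128490·9+216627840→820784250, (16,10):12662650·10+67128490→193754990, (16,11):1479478·11+12662650→28936908, (16,12):106470·12+1479478→2757118, (16,13):4550·13+106470→165620, (16,14):105·14+4550→6020, (16,15):1·15+105→120, (16,16):0·16+1→1
B_16 = ΣS(16,k) = 1+32767+7141686+171798901+1096190550+2734926558+3281882604+2141764053+820784250+193754990+28936908+2757118+165620+6020+120+1 = 10480142147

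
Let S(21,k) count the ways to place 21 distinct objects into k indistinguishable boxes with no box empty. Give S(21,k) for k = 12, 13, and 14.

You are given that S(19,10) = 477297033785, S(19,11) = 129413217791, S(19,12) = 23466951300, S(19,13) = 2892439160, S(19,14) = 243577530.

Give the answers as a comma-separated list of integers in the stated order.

r20: T_20,11=11×129413217791+477297033785=1900842429486; T_20,12=12×23466951300+129413217791=411016633391; T_20,13=13×2892439160+23466951300=61068660380; T_20,14=14×243577530+2892439160=6302524580
r21: T_21,12=12×411016633391+1900842429486=6833042030178; T_21,13=13×61068660380+411016633391=1204909218331; T_21,14=14×6302524580+61068660380=149304004500
Read S(21,12) = 6833042030178, S(21,13) = 1204909218331, S(21,14) = 149304004500.

6833042030178, 1204909218331, 149304004500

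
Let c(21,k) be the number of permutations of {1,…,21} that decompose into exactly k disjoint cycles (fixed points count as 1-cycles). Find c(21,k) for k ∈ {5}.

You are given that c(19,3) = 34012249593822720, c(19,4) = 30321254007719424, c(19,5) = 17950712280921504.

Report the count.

8037811822645051776

r20: T_20,4=19×30321254007719424+34012249593822720=610116075740491776; T_20,5=19×17950712280921504+30321254007719424=371384787345228000
r21: T_21,5=20×371384787345228000+610116075740491776=8037811822645051776
Read c(21,5) = 8037811822645051776.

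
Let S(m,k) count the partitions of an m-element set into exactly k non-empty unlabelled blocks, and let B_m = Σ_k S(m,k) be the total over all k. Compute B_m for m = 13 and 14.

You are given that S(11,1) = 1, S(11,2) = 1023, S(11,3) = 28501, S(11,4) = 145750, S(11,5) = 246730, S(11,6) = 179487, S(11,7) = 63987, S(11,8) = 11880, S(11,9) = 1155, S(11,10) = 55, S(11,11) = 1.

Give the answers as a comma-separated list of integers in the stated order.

27644437, 190899322

[12] T[12,1]:1*1+0=1 · T[12,2]:2*1023+1=2047 · T[12,3]:3*28501+1023=86526 · T[12,4]:4*145750+28501=611501 · T[12,5]:5*246730+145750=1379400 · T[12,6]:6*179487+246730=1323652 · T[12,7]:7*63987+179487=627396 · T[12,8]:8*11880+63987=159027 · T[12,9]:9*1155+11880=22275 · T[12,10]:10*55+1155=1705 · T[12,11]:11*1+55=66 · T[12,12]:12*0+1=1
[13] T[13,1]:1*1+0=1 · T[13,2]:2*2047+1=4095 · T[13,3]:3*86526+2047=261625 · T[13,4]:4*611501+86526=2532530 · T[13,5]:5*1379400+611501=7508501 · T[13,6]:6*1323652+1379400=9321312 · T[13,7]:7*627396+1323652=5715424 · T[13,8]:8*159027+627396=1899612 · T[13,9]:9*22275+159027=359502 · T[13,10]:10*1705+22275=39325 · T[13,11]:11*66+1705=2431 · T[13,12]:12*1+66=78 · T[13,13]:13*0+1=1
[14] T[14,1]:1*1+0=1 · T[14,2]:2*4095+1=8191 · T[14,3]:3*261625+4095=788970 · T[14,4]:4*2532530+261625=10391745 · T[14,5]:5*7508501+2532530=40075035 · T[14,6]:6*9321312+7508501=63436373 · T[14,7]:7*5715424+9321312=49329280 · T[14,8]:8*1899612+5715424=20912320 · T[14,9]:9*359502+1899612=5135130 · T[14,10]:10*39325+359502=752752 · T[14,11]:11*2431+39325=66066 · T[14,12]:12*78+2431=3367 · T[14,13]:13*1+78=91 · T[14,14]:14*0+1=1
B_13 = ΣS(13,k) = 1+4095+261625+2532530+7508501+9321312+5715424+1899612+359502+39325+2431+78+1 = 27644437
B_14 = ΣS(14,k) = 1+8191+788970+10391745+40075035+63436373+49329280+20912320+5135130+752752+66066+3367+91+1 = 190899322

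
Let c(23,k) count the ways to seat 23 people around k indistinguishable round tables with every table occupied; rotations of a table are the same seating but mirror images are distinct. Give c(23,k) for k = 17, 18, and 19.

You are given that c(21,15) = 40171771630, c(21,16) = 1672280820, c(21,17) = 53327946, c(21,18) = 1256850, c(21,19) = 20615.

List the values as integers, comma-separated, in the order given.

[22] T[22,16]:21*1672280820+40171771630=75289668850 · T[22,17]:21*53327946+1672280820=2792167686 · T[22,18]:21*1256850+53327946=79721796 · T[22,19]:21*20615+1256850=1689765
[23] T[23,17]:22*2792167686+75289668850=136717357942 · T[23,18]:22*79721796+2792167686=4546047198 · T[23,19]:22*1689765+79721796=116896626
Read c(23,17) = 136717357942, c(23,18) = 4546047198, c(23,19) = 116896626.

136717357942, 4546047198, 116896626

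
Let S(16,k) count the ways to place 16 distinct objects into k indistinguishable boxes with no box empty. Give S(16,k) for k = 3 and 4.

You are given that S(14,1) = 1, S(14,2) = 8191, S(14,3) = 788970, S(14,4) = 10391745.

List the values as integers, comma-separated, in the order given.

7141686, 171798901

[15] T[15,2]:2*8191+1=16383 · T[15,3]:3*788970+8191=2375101 · T[15,4]:4*10391745+788970=42355950
[16] T[16,3]:3*2375101+16383=7141686 · T[16,4]:4*42355950+2375101=171798901
Read S(16,3) = 7141686, S(16,4) = 171798901.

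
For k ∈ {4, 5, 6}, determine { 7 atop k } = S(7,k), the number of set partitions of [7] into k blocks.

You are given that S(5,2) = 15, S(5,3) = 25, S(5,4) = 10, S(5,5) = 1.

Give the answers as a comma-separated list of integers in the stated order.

[6] T[6,3]:3*25+15=90 · T[6,4]:4*10+25=65 · T[6,5]:5*1+10=15 · T[6,6]:6*0+1=1
[7] T[7,4]:4*65+90=350 · T[7,5]:5*15+65=140 · T[7,6]:6*1+15=21
Read S(7,4) = 350, S(7,5) = 140, S(7,6) = 21.

350, 140, 21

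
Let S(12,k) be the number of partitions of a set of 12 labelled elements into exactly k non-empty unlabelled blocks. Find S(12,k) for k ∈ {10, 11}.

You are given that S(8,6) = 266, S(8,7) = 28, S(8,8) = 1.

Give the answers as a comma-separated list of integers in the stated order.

[9] T[9,7]:7*28+266=462 · T[9,8]:8*1+28=36 · T[9,9]:9*0+1=1
[10] T[10,8]:8*36+462=750 · T[10,9]:9*1+36=45 · T[10,10]:10*0+1=1
[11] T[11,9]:9*45+750=1155 · T[11,10]:10*1+45=55 · T[11,11]:11*0+1=1
[12] T[12,10]:10*55+1155=1705 · T[12,11]:11*1+55=66
Read S(12,10) = 1705, S(12,11) = 66.

1705, 66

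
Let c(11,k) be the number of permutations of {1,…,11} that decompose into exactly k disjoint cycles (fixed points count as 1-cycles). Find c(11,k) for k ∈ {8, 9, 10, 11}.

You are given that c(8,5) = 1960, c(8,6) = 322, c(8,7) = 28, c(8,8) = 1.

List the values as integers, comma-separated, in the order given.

i=9: T(9,6)=1960+8·322=4536 | T(9,7)=322+8·28=546 | T(9,8)=28+8·1=36 | T(9,9)=1+8·0=1
i=10: T(10,7)=4536+9·546=9450 | T(10,8)=546+9·36=870 | T(10,9)=36+9·1=45 | T(10,10)=1+9·0=1
i=11: T(11,8)=9450+10·870=18150 | T(11,9)=870+10·45=1320 | T(11,10)=45+10·1=55 | T(11,11)=1+10·0=1
Read c(11,8) = 18150, c(11,9) = 1320, c(11,10) = 55, c(11,11) = 1.

18150, 1320, 55, 1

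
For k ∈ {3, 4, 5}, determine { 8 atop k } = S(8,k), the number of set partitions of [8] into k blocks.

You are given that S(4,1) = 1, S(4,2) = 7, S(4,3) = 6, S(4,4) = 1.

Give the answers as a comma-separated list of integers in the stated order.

966, 1701, 1050

row 5: T[5][1]=1·1+0=1  T[5][2]=2·7+1=15  T[5][3]=3·6+7=25  T[5][4]=4·1+6=10  T[5][5]=5·0+1=1
row 6: T[6][1]=1·1+0=1  T[6][2]=2·15+1=31  T[6][3]=3·25+15=90  T[6][4]=4·10+25=65  T[6][5]=5·1+10=15
row 7: T[7][2]=2·31+1=63  T[7][3]=3·90+31=301  T[7][4]=4·65+90=350  T[7][5]=5·15+65=140
row 8: T[8][3]=3·301+63=966  T[8][4]=4·350+301=1701  T[8][5]=5·140+350=1050
Read S(8,3) = 966, S(8,4) = 1701, S(8,5) = 1050.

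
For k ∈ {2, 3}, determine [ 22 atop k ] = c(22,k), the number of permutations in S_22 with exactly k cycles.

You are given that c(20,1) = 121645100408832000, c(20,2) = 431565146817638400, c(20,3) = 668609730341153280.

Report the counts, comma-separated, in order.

186244810780170240000, 298631902863216384000

[21] T[21,1]:20*121645100408832000+0=2432902008176640000 · T[21,2]:20*431565146817638400+121645100408832000=8752948036761600000 · T[21,3]:20*668609730341153280+431565146817638400=13803759753640704000
[22] T[22,2]:21*8752948036761600000+2432902008176640000=186244810780170240000 · T[22,3]:21*13803759753640704000+8752948036761600000=298631902863216384000
Read c(22,2) = 186244810780170240000, c(22,3) = 298631902863216384000.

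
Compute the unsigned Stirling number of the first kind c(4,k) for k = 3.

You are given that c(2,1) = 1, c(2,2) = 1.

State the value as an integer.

6

r3: T_3,2=2×1+1=3; T_3,3=2×0+1=1
r4: T_4,3=3×1+3=6
Read c(4,3) = 6.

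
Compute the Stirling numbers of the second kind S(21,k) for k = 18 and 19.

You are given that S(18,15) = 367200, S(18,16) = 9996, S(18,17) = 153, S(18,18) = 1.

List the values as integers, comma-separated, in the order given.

row 19: T[19][16]=16·9996+367200=527136  T[19][17]=17·153+9996=12597  T[19][18]=18·1+153=171  T[19][19]=19·0+1=1
row 20: T[20][17]=17·12597+527136=741285  T[20][18]=18·171+12597=15675  T[20][19]=19·1+171=190
row 21: T[21][18]=18·15675+741285=1023435  T[21][19]=19·190+15675=19285
Read S(21,18) = 1023435, S(21,19) = 19285.

1023435, 19285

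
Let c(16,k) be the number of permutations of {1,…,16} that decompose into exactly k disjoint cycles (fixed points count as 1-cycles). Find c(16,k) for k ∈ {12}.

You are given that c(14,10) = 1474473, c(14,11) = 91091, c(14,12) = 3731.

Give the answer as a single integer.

@15  (15,11):91091·14+1474473→2749747, (15,12):3731·14+91091→143325
@16  (16,12):143325·15+2749747→4899622
Read c(16,12) = 4899622.

4899622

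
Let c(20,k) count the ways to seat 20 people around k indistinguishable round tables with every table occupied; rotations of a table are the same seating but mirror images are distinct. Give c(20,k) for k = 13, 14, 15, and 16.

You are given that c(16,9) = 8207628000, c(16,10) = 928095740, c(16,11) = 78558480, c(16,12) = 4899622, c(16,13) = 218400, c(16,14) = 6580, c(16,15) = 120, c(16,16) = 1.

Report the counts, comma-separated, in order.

342252511900, 20692933630, 973941900, 34916946

row 17: T[17][10]=16·928095740+8207628000=23057159840  T[17][11]=16·78558480+928095740=2185031420  T[17][12]=16·4899622+78558480=156952432  T[17][13]=16·218400+4899622=8394022  T[17][14]=16·6580+218400=323680  T[17][15]=16·120+6580=8500  T[17][16]=16·1+120=136
row 18: T[18][11]=17·2185031420+23057159840=60202693980  T[18][12]=17·156952432+2185031420=4853222764  T[18][13]=17·8394022+156952432=299650806  T[18][14]=17·323680+8394022=13896582  T[18][15]=17·8500+323680=468180  T[18][16]=17·136+8500=10812
row 19: T[19][12]=18·4853222764+60202693980=147560703732  T[19][13]=18·299650806+4853222764=10246937272  T[19][14]=18·13896582+299650806=549789282  T[19][15]=18·468180+13896582=22323822  T[19][16]=18·10812+468180=662796
row 20: T[20][13]=19·10246937272+147560703732=342252511900  T[20][14]=19·549789282+10246937272=20692933630  T[20][15]=19·22323822+549789282=973941900  T[20][16]=19·662796+22323822=34916946
Read c(20,13) = 342252511900, c(20,14) = 20692933630, c(20,15) = 973941900, c(20,16) = 34916946.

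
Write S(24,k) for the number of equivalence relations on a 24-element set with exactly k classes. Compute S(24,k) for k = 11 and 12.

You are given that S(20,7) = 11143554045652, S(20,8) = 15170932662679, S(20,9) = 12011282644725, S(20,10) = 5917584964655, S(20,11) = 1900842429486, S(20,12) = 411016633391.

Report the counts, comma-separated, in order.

i=21: T(21,8)=11143554045652+8·15170932662679=132511015347084 | T(21,9)=15170932662679+9·12011282644725=123272476465204 | T(21,10)=12011282644725+10·5917584964655=71187132291275 | T(21,11)=5917584964655+11·1900842429486=26826851689001 | T(21,12)=1900842429486+12·411016633391=6833042030178
i=22: T(22,9)=132511015347084+9·123272476465204=1241963303533920 | T(22,10)=123272476465204+10·71187132291275=835143799377954 | T(22,11)=71187132291275+11·26826851689001=366282500870286 | T(22,12)=26826851689001+12·6833042030178=108823356051137
i=23: T(23,10)=1241963303533920+10·835143799377954=9593401297313460 | T(23,11)=835143799377954+11·366282500870286=4864251308951100 | T(23,12)=366282500870286+12·108823356051137=1672162773483930
i=24: T(24,11)=9593401297313460+11·4864251308951100=63100165695775560 | T(24,12)=4864251308951100+12·1672162773483930=24930204590758260
Read S(24,11) = 63100165695775560, S(24,12) = 24930204590758260.

63100165695775560, 24930204590758260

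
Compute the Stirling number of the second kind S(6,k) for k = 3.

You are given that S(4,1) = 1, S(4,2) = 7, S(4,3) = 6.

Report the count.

90

r5: T_5,2=2×7+1=15; T_5,3=3×6+7=25
r6: T_6,3=3×25+15=90
Read S(6,3) = 90.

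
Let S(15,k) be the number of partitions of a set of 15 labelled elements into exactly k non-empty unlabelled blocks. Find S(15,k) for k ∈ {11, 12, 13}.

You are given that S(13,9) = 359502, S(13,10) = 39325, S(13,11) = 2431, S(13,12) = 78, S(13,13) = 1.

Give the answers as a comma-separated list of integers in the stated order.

1479478, 106470, 4550

@14  (14,10):39325·10+359502→752752, (14,11):2431·11+39325→66066, (14,12):78·12+2431→3367, (14,13):1·13+78→91
@15  (15,11):66066·11+752752→1479478, (15,12):3367·12+66066→106470, (15,13):91·13+3367→4550
Read S(15,11) = 1479478, S(15,12) = 106470, S(15,13) = 4550.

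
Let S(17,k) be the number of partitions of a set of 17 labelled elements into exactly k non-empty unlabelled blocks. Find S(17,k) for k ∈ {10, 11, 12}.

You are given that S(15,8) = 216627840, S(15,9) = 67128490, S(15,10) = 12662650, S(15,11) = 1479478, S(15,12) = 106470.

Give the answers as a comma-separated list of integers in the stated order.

r16: T_16,9=9×67128490+216627840=820784250; T_16,10=10×12662650+67128490=193754990; T_16,11=11×1479478+12662650=28936908; T_16,12=12×106470+1479478=2757118
r17: T_17,10=10×193754990+820784250=2758334150; T_17,11=11×28936908+193754990=512060978; T_17,12=12×2757118+28936908=62022324
Read S(17,10) = 2758334150, S(17,11) = 512060978, S(17,12) = 62022324.

2758334150, 512060978, 62022324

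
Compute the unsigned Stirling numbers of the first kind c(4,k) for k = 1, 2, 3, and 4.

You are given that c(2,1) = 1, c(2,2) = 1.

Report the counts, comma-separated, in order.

6, 11, 6, 1

@3  (3,1):1·2+0→2, (3,2):1·2+1→3, (3,3):0·2+1→1
@4  (4,1):2·3+0→6, (4,2):3·3+2→11, (4,3):1·3+3→6, (4,4):0·3+1→1
Read c(4,1) = 6, c(4,2) = 11, c(4,3) = 6, c(4,4) = 1.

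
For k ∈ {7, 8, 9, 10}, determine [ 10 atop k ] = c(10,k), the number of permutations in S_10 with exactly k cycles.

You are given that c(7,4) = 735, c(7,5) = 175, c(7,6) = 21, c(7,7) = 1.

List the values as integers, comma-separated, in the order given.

9450, 870, 45, 1

i=8: T(8,5)=735+7·175=1960 | T(8,6)=175+7·21=322 | T(8,7)=21+7·1=28 | T(8,8)=1+7·0=1
i=9: T(9,6)=1960+8·322=4536 | T(9,7)=322+8·28=546 | T(9,8)=28+8·1=36 | T(9,9)=1+8·0=1
i=10: T(10,7)=4536+9·546=9450 | T(10,8)=546+9·36=870 | T(10,9)=36+9·1=45 | T(10,10)=1+9·0=1
Read c(10,7) = 9450, c(10,8) = 870, c(10,9) = 45, c(10,10) = 1.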